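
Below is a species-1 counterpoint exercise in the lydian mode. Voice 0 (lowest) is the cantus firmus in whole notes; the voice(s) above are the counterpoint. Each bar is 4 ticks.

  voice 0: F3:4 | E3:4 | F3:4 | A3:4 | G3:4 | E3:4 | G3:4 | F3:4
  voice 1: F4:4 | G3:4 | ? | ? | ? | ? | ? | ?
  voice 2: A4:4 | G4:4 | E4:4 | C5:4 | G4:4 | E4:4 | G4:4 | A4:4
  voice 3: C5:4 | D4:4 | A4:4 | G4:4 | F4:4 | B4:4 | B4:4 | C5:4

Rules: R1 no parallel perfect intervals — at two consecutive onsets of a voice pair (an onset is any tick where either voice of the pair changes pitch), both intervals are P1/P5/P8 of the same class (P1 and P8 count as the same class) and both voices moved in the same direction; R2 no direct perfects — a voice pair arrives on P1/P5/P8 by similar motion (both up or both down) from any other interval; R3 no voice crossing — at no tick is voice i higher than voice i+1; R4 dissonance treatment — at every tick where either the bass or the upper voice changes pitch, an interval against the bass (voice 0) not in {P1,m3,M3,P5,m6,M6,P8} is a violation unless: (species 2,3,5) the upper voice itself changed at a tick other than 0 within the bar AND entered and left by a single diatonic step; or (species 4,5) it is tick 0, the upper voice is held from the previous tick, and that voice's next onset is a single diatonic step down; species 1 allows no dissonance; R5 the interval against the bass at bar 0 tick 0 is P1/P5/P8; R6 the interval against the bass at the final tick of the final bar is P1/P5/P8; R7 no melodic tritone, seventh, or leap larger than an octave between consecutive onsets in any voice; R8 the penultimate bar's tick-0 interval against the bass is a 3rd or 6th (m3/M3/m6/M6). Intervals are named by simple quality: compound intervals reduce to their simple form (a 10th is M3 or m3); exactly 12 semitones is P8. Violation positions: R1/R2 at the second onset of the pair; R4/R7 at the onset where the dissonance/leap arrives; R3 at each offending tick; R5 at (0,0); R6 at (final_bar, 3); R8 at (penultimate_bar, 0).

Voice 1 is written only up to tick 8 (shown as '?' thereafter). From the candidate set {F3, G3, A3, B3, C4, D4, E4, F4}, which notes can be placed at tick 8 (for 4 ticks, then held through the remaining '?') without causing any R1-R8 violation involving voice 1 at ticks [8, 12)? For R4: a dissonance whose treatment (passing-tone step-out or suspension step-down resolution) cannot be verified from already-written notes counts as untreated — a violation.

{F3}

F3: legal
G3: violates R4
A3: violates R2
B3: violates R4
C4: violates R2
D4: violates R1
E4: violates R4
F4: violates R2,R3,R7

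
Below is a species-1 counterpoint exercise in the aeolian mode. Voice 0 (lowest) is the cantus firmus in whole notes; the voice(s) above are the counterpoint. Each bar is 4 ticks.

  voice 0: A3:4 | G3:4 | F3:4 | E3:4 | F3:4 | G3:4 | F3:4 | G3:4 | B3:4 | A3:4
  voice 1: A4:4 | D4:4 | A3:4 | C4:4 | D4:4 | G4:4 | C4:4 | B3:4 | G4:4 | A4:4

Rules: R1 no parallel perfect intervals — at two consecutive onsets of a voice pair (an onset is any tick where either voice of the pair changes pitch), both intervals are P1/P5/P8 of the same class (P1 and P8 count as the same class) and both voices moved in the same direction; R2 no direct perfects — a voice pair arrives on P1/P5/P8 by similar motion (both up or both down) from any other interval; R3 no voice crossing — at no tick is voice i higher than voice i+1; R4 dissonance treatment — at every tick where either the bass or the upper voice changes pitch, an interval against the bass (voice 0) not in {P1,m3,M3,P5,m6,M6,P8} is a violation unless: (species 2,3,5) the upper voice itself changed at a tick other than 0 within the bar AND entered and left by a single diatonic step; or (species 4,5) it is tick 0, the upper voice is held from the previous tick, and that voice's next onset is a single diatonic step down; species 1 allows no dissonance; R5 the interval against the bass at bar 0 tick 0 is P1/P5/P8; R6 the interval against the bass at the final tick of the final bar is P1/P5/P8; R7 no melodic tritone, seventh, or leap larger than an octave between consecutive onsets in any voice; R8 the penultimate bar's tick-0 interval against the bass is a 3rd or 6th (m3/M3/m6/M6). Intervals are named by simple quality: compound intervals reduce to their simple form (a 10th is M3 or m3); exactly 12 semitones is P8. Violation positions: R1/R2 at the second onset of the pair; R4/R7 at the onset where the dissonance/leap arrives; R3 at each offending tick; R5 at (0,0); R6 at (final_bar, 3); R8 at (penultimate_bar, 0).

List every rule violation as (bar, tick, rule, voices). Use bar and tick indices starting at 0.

bar 0: v0=A3 v1=A4 downbeat P8
bar 1: v0=G3 v1=D4 downbeat P5
bar 2: v0=F3 v1=A3 downbeat M3
bar 3: v0=E3 v1=C4 downbeat m6
bar 4: v0=F3 v1=D4 downbeat M6
bar 5: v0=G3 v1=G4 downbeat P8
bar 6: v0=F3 v1=C4 downbeat P5
bar 7: v0=G3 v1=B3 downbeat M3
bar 8: v0=B3 v1=G4 downbeat m6
bar 9: v0=A3 v1=A4 downbeat P8
  -> R2 @ bar 1 tick 0 v(0, 1): A3/A4 P8 -> G3/D4 P5 similar
  -> R2 @ bar 5 tick 0 v(0, 1): F3/D4 M6 -> G3/G4 P8 similar
  -> R2 @ bar 6 tick 0 v(0, 1): G3/G4 P8 -> F3/C4 P5 similar

(1, 0, R2, (0, 1))
(5, 0, R2, (0, 1))
(6, 0, R2, (0, 1))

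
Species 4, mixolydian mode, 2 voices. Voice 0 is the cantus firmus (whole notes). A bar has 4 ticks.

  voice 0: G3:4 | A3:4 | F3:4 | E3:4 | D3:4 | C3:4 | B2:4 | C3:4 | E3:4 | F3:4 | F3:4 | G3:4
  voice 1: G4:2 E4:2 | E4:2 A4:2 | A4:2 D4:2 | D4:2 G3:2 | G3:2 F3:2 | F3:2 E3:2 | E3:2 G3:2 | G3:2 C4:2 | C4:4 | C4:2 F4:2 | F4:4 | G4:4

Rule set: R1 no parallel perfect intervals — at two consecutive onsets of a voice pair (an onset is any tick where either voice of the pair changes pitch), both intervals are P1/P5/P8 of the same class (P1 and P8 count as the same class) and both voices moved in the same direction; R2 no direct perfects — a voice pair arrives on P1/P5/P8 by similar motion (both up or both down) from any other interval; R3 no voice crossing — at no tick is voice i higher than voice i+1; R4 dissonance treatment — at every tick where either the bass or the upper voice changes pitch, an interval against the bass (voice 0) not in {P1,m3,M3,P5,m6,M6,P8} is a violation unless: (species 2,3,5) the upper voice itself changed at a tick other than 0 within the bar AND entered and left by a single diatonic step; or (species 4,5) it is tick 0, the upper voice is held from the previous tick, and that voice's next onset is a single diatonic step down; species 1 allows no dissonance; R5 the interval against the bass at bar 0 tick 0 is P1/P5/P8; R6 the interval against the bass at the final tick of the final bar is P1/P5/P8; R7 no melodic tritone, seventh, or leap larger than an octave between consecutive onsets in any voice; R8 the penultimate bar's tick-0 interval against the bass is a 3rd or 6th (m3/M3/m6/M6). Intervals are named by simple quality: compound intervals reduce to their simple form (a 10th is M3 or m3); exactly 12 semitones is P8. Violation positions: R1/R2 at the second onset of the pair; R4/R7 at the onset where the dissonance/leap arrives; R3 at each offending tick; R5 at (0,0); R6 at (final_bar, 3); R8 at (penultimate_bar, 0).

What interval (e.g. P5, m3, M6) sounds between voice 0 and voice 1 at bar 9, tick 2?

voice 0=F3 voice 1=F4 -> P8

P8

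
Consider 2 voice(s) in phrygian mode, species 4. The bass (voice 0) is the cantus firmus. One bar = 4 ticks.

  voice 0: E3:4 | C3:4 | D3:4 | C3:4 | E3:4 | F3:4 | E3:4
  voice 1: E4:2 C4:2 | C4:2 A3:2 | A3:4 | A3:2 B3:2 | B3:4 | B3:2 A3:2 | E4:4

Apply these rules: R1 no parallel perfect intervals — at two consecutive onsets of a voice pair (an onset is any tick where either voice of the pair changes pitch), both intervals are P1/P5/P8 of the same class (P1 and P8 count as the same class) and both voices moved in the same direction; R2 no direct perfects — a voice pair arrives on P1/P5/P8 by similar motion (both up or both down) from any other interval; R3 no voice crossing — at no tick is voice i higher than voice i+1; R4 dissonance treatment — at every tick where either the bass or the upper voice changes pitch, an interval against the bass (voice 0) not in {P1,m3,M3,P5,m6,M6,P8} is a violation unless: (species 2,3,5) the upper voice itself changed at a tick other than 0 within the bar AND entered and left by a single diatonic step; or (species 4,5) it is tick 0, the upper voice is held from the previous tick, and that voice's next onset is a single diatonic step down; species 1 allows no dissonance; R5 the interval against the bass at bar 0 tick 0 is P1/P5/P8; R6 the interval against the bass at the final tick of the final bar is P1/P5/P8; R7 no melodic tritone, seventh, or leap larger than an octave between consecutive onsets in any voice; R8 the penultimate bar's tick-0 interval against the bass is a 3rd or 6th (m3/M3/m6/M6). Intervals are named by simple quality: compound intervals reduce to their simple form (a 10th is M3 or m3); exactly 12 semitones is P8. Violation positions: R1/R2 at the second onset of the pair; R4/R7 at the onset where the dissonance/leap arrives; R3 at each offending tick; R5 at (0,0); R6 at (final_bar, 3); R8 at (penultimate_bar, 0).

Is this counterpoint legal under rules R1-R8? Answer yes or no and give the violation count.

No (2 violations)

bar 0: v0=E3 v1=E4 (P8)
bar 1: v0=C3 v1=C4 (P8)
bar 2: v0=D3 v1=A3 (P5)
bar 3: v0=C3 v1=A3 (M6)
bar 4: v0=E3 v1=B3 (P5)
bar 5: v0=F3 v1=B3 (TT)
bar 6: v0=E3 v1=E4 (P8)
  R4 @ bar3.2: C3/B3 M7 untreated
  R8 @ bar5.0: penult TT not 3rd/6th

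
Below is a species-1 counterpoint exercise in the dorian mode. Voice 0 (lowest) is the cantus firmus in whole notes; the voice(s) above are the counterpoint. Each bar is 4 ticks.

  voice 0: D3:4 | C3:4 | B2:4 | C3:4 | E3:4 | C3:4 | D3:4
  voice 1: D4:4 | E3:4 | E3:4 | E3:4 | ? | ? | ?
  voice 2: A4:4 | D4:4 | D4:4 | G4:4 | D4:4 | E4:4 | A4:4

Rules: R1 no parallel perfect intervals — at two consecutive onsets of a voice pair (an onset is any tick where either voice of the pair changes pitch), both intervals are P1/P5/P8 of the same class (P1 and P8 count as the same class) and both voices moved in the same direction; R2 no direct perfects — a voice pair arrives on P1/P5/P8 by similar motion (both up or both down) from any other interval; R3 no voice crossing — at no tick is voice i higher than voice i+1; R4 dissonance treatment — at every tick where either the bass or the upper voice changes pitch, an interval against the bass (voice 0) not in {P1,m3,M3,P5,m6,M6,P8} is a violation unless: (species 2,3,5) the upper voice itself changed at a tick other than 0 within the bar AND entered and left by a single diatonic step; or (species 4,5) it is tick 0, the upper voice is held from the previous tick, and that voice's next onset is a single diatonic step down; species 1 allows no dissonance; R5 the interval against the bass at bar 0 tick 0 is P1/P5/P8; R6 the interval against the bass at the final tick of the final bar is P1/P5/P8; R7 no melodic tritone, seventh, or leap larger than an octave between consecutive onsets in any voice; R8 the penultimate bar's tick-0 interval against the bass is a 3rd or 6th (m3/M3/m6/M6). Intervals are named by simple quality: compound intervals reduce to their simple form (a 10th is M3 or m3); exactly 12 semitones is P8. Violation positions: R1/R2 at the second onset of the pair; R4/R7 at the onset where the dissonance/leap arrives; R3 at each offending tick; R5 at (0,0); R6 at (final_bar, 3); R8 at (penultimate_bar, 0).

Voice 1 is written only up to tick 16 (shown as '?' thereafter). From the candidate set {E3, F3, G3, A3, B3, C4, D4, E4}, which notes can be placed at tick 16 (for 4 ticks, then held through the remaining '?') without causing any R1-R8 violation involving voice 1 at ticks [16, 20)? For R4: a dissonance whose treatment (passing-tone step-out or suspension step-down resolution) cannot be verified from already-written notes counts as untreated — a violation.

E3: legal
F3: violates R4
G3: legal
A3: violates R4
B3: violates R2
C4: legal
D4: violates R4,R7
E4: violates R2,R3

{C4, E3, G3}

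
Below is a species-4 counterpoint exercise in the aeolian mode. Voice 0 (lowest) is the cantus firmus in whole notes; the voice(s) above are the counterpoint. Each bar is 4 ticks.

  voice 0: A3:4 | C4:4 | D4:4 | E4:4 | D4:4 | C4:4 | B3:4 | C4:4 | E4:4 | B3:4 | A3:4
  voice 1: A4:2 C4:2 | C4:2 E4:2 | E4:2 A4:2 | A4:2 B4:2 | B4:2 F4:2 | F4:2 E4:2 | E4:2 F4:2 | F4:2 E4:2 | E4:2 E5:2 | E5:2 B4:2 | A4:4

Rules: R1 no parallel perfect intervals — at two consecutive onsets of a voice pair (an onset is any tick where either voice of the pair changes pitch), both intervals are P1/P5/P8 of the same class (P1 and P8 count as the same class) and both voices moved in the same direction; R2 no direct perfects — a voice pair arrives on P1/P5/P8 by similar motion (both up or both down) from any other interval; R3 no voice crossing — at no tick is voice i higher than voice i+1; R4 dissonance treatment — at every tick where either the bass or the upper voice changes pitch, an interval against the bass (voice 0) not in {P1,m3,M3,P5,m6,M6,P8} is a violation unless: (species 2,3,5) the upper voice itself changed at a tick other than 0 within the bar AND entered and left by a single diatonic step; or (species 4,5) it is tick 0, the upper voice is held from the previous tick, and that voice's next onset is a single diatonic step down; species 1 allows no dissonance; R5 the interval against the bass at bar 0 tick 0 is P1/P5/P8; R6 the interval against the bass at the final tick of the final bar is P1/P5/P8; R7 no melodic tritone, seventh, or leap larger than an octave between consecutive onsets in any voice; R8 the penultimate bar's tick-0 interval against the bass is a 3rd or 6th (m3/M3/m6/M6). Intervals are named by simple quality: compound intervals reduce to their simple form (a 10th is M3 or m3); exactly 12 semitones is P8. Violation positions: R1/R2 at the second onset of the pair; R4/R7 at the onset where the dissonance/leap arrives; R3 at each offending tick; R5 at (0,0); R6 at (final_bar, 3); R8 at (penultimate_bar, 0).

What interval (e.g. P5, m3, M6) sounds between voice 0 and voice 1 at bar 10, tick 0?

P8

voice 0=A3 voice 1=A4 -> P8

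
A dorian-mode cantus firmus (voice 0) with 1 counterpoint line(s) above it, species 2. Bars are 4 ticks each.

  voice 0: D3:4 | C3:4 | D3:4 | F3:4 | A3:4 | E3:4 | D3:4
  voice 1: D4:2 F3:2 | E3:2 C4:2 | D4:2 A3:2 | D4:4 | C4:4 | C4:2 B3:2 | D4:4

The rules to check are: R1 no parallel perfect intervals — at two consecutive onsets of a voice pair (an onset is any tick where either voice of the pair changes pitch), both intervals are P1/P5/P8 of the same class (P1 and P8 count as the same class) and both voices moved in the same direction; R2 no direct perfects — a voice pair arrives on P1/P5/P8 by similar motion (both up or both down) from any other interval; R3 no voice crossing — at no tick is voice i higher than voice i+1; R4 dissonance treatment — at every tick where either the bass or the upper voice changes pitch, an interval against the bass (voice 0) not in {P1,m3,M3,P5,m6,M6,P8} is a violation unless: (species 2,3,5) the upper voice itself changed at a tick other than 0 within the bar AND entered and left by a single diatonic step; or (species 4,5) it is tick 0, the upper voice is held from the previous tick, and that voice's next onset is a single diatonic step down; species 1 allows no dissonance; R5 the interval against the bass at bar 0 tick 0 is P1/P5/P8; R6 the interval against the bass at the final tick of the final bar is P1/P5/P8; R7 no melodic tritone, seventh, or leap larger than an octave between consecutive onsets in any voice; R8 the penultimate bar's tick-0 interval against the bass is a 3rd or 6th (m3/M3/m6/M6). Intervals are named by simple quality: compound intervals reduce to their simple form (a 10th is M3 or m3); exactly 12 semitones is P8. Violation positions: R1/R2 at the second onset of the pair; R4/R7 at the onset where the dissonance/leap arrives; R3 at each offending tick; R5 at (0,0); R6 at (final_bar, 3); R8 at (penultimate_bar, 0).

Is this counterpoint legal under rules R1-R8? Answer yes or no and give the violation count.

No (1 violations)

bar 0: v0=D3 v1=D4 (P8)
bar 1: v0=C3 v1=E3 (M3)
bar 2: v0=D3 v1=D4 (P8)
bar 3: v0=F3 v1=D4 (M6)
bar 4: v0=A3 v1=C4 (m3)
bar 5: v0=E3 v1=C4 (m6)
bar 6: v0=D3 v1=D4 (P8)
  R1 @ bar2.0: C3/C4 P8 -> D3/D4 P8 similar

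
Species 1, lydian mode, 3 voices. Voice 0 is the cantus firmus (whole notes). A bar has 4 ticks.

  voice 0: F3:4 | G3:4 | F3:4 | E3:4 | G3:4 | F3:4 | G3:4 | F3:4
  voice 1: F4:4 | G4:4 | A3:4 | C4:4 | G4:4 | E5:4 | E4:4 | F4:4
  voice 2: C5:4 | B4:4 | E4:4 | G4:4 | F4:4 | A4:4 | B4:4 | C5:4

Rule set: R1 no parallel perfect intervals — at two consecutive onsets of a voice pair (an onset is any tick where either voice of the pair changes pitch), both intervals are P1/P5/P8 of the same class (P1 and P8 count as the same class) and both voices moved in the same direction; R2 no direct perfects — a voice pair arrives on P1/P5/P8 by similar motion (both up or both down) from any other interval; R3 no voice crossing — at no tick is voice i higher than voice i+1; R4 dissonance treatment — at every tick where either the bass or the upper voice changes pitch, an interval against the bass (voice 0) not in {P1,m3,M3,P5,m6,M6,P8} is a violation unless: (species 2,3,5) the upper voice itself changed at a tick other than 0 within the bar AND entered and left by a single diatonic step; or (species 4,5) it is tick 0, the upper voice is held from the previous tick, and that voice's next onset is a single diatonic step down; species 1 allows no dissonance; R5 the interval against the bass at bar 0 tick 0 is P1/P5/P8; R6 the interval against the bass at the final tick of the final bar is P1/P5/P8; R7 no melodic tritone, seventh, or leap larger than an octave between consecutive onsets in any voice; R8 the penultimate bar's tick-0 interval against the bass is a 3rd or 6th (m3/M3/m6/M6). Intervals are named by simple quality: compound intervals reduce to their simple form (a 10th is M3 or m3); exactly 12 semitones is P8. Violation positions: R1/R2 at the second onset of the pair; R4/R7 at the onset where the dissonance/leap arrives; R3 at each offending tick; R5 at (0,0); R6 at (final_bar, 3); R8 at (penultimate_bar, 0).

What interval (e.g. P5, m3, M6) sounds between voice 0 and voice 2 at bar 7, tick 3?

P5

voice 0=F3 voice 2=C5 -> P5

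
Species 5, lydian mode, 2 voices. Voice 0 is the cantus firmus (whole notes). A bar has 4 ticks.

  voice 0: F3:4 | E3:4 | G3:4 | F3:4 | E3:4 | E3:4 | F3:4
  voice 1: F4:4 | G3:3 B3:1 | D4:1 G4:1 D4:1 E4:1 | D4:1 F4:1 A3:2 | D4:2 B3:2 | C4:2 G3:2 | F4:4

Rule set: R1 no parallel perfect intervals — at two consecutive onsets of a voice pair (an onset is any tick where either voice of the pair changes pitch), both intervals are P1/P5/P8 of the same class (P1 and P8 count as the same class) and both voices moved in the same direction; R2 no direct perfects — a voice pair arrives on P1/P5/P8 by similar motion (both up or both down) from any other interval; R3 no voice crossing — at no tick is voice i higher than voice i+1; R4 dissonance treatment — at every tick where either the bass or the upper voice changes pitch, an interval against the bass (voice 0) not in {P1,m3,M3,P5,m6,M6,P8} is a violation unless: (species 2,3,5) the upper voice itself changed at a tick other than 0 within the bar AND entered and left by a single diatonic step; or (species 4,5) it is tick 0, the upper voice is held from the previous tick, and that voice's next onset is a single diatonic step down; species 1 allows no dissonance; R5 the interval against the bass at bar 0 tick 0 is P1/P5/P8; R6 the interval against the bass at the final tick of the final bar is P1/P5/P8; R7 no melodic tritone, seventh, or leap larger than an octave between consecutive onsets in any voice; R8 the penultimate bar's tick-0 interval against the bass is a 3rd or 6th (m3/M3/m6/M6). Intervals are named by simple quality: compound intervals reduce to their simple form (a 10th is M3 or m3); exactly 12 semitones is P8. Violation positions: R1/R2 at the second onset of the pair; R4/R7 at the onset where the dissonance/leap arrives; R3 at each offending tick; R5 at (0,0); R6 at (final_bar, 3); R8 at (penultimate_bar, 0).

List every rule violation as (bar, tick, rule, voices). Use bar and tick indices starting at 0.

(1, 0, R7, (1,))
(2, 0, R1, (0, 1))
(4, 0, R4, (0, 1))
(6, 0, R2, (0, 1))
(6, 0, R7, (1,))

bar 0: v0=F3 v1=F4 downbeat P8
bar 1: v0=E3 v1=G3 downbeat m3
bar 2: v0=G3 v1=D4 downbeat P5
bar 3: v0=F3 v1=D4 downbeat M6
bar 4: v0=E3 v1=D4 downbeat m7
bar 5: v0=E3 v1=C4 downbeat m6
bar 6: v0=F3 v1=F4 downbeat P8
  -> R7 @ bar 1 tick 0 v(1,): F4->G3 leap 10st
  -> R1 @ bar 2 tick 0 v(0, 1): E3/B3 P5 -> G3/D4 P5 similar
  -> R4 @ bar 4 tick 0 v(0, 1): E3/D4 m7 untreated
  -> R2 @ bar 6 tick 0 v(0, 1): E3/G3 m3 -> F3/F4 P8 similar
  -> R7 @ bar 6 tick 0 v(1,): G3->F4 leap 10st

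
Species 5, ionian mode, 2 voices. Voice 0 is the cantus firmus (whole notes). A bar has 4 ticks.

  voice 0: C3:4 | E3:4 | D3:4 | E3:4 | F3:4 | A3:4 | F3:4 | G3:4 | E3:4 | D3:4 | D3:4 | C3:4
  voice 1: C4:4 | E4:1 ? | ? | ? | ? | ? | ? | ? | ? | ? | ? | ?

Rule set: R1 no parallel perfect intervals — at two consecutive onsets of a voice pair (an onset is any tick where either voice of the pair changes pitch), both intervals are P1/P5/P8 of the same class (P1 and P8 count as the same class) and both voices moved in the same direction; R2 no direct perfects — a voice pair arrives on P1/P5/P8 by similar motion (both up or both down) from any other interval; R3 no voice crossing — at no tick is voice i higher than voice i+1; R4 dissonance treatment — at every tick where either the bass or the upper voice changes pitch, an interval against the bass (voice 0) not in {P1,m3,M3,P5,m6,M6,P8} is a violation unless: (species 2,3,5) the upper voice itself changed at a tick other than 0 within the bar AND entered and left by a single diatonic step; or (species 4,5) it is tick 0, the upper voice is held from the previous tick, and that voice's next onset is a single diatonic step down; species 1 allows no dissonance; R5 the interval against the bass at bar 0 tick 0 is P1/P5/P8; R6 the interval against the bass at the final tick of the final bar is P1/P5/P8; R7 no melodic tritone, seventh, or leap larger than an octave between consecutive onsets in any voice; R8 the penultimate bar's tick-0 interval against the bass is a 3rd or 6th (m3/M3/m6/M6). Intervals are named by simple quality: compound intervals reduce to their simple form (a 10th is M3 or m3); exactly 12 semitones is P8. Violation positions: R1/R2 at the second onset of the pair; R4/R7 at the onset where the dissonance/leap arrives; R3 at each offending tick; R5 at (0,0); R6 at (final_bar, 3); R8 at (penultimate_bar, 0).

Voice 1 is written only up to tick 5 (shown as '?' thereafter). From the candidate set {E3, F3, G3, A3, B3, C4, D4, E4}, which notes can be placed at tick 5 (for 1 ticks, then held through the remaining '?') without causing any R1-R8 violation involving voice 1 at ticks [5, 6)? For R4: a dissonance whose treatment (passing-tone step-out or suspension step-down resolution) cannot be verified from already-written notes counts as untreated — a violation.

E3: legal
F3: violates R4,R7
G3: legal
A3: violates R4
B3: legal
C4: legal
D4: violates R4
E4: legal

{B3, C4, E3, E4, G3}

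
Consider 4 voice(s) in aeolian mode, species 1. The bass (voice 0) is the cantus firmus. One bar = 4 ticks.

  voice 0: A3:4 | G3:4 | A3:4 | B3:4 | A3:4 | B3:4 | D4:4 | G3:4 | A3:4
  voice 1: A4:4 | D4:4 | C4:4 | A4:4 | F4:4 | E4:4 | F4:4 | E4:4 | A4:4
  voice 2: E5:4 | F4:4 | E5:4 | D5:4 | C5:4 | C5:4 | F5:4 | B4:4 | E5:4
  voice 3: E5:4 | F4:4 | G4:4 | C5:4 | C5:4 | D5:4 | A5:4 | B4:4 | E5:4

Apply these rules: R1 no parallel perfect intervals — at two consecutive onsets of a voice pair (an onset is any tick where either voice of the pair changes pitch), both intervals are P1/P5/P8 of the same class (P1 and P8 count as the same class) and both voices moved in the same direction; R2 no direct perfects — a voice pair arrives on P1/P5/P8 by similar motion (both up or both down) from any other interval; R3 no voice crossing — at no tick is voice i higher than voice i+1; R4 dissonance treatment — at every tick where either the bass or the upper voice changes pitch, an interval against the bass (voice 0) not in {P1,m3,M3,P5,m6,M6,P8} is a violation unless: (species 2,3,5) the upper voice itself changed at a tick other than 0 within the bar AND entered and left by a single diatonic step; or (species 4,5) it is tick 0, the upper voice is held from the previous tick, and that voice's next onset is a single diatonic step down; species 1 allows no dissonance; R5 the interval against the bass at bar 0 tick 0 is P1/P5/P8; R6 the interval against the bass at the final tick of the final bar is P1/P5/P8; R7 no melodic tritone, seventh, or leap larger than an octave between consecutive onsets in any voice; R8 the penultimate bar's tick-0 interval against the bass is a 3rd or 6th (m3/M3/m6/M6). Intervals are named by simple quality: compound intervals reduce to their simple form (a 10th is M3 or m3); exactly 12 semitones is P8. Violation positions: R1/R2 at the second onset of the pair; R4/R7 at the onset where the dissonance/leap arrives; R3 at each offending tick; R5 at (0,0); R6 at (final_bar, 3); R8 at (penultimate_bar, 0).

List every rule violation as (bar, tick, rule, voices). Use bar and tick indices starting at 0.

(1, 0, R1, (2, 3))
(1, 0, R2, (0, 1))
(1, 0, R4, (0, 2))
(1, 0, R4, (0, 3))
(1, 0, R7, (2,))
(1, 0, R7, (3,))
(2, 0, R2, (0, 2))
(2, 0, R3, (2, 3))
(2, 0, R4, (0, 3))
(2, 0, R7, (2,))
(2, 1, R3, (2, 3))
(2, 2, R3, (2, 3))
(2, 3, R3, (2, 3))
(3, 0, R3, (2, 3))
(3, 0, R4, (0, 1))
(3, 0, R4, (0, 3))
(3, 1, R3, (2, 3))
(3, 2, R3, (2, 3))
(3, 3, R3, (2, 3))
(4, 0, R2, (1, 2))
(5, 0, R4, (0, 1))
(5, 0, R4, (0, 2))
(6, 0, R2, (0, 3))
(6, 0, R2, (1, 2))
(7, 0, R2, (1, 2))
(7, 0, R2, (1, 3))
(7, 0, R2, (2, 3))
(7, 0, R7, (2,))
(7, 0, R7, (3,))
(8, 0, R1, (1, 2))
(8, 0, R1, (1, 3))
(8, 0, R1, (2, 3))
(8, 0, R2, (0, 1))
(8, 0, R2, (0, 2))
(8, 0, R2, (0, 3))

bar 0: v0=A3 v1=A4 v2=E5 v3=E5 downbeat P5
bar 1: v0=G3 v1=D4 v2=F4 v3=F4 downbeat m7
bar 2: v0=A3 v1=C4 v2=E5 v3=G4 downbeat m7
bar 3: v0=B3 v1=A4 v2=D5 v3=C5 downbeat m2
bar 4: v0=A3 v1=F4 v2=C5 v3=C5 downbeat m3
bar 5: v0=B3 v1=E4 v2=C5 v3=D5 downbeat m3
bar 6: v0=D4 v1=F4 v2=F5 v3=A5 downbeat P5
bar 7: v0=G3 v1=E4 v2=B4 v3=B4 downbeat M3
bar 8: v0=A3 v1=A4 v2=E5 v3=E5 downbeat P5
  -> R1 @ bar 1 tick 0 v(2, 3): E5/E5 P1 -> F4/F4 P1 similar
  -> R2 @ bar 1 tick 0 v(0, 1): A3/A4 P8 -> G3/D4 P5 similar
  -> R4 @ bar 1 tick 0 v(0, 2): G3/F4 m7 untreated
  -> R4 @ bar 1 tick 0 v(0, 3): G3/F4 m7 untreated
  -> R7 @ bar 1 tick 0 v(2,): E5->F4 leap 11st
  -> R7 @ bar 1 tick 0 v(3,): E5->F4 leap 11st
  -> R2 @ bar 2 tick 0 v(0, 2): G3/F4 m7 -> A3/E5 P5 similar
  -> R3 @ bar 2 tick 0 v(2, 3): E5 above G4
  -> R4 @ bar 2 tick 0 v(0, 3): A3/G4 m7 untreated
  -> R7 @ bar 2 tick 0 v(2,): F4->E5 leap 11st
  -> R3 @ bar 2 tick 1 v(2, 3): E5 above G4
  -> R3 @ bar 2 tick 2 v(2, 3): E5 above G4
  -> R3 @ bar 2 tick 3 v(2, 3): E5 above G4
  -> R3 @ bar 3 tick 0 v(2, 3): D5 above C5
  -> R4 @ bar 3 tick 0 v(0, 1): B3/A4 m7 untreated
  -> R4 @ bar 3 tick 0 v(0, 3): B3/C5 m2 untreated
  -> R3 @ bar 3 tick 1 v(2, 3): D5 above C5
  -> R3 @ bar 3 tick 2 v(2, 3): D5 above C5
  -> R3 @ bar 3 tick 3 v(2, 3): D5 above C5
  -> R2 @ bar 4 tick 0 v(1, 2): A4/D5 P4 -> F4/C5 P5 similar
  -> R4 @ bar 5 tick 0 v(0, 1): B3/E4 P4 untreated
  -> R4 @ bar 5 tick 0 v(0, 2): B3/C5 m2 untreated
  -> R2 @ bar 6 tick 0 v(0, 3): B3/D5 m3 -> D4/A5 P5 similar
  -> R2 @ bar 6 tick 0 v(1, 2): E4/C5 m6 -> F4/F5 P8 similar
  -> R2 @ bar 7 tick 0 v(1, 2): F4/F5 P8 -> E4/B4 P5 similar
  -> R2 @ bar 7 tick 0 v(1, 3): F4/A5 M3 -> E4/B4 P5 similar
  -> R2 @ bar 7 tick 0 v(2, 3): F5/A5 M3 -> B4/B4 P1 similar
  -> R7 @ bar 7 tick 0 v(2,): F5->B4 leap 6st
  -> R7 @ bar 7 tick 0 v(3,): A5->B4 leap 10st
  -> R1 @ bar 8 tick 0 v(1, 2): E4/B4 P5 -> A4/E5 P5 similar
  -> R1 @ bar 8 tick 0 v(1, 3): E4/B4 P5 -> A4/E5 P5 similar
  -> R1 @ bar 8 tick 0 v(2, 3): B4/B4 P1 -> E5/E5 P1 similar
  -> R2 @ bar 8 tick 0 v(0, 1): G3/E4 M6 -> A3/A4 P8 similar
  -> R2 @ bar 8 tick 0 v(0, 2): G3/B4 M3 -> A3/E5 P5 similar
  -> R2 @ bar 8 tick 0 v(0, 3): G3/B4 M3 -> A3/E5 P5 similar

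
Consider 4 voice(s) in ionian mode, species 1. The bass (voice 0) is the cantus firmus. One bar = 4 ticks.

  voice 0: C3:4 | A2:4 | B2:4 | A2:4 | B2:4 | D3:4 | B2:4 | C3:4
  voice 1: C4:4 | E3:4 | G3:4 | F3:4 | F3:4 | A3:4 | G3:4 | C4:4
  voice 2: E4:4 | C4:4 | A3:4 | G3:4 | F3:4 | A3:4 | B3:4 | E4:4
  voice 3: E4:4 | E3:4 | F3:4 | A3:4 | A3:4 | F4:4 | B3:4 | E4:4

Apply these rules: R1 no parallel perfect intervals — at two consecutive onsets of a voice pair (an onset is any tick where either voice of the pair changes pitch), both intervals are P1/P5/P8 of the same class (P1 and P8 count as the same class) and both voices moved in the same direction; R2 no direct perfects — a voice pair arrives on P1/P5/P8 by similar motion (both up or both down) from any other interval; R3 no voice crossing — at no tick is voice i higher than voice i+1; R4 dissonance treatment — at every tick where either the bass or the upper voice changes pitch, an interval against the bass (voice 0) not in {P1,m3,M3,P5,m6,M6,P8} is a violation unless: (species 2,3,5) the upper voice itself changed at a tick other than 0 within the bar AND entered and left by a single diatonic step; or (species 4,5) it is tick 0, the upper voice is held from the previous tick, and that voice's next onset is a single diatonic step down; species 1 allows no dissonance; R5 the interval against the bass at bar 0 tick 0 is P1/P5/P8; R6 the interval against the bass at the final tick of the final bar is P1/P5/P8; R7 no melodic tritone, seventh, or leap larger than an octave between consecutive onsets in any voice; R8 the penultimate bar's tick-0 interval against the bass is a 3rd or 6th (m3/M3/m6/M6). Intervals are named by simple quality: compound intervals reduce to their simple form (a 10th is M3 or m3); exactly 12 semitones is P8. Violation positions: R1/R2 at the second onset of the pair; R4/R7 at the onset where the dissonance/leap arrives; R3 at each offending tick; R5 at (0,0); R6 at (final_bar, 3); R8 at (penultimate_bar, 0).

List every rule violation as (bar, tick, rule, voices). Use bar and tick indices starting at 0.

(0, 0, R5, (0, 2))
(0, 0, R5, (0, 3))
(1, 0, R2, (0, 1))
(1, 0, R2, (0, 3))
(1, 0, R2, (1, 3))
(1, 0, R3, (2, 3))
(1, 1, R3, (2, 3))
(1, 2, R3, (2, 3))
(1, 3, R3, (2, 3))
(2, 0, R3, (2, 3))
(2, 0, R4, (0, 2))
(2, 0, R4, (0, 3))
(2, 1, R3, (2, 3))
(2, 2, R3, (2, 3))
(2, 3, R3, (2, 3))
(3, 0, R4, (0, 2))
(4, 0, R4, (0, 1))
(4, 0, R4, (0, 2))
(4, 0, R4, (0, 3))
(5, 0, R1, (1, 2))
(5, 0, R2, (0, 1))
(5, 0, R2, (0, 2))
(6, 0, R2, (0, 3))
(6, 0, R7, (3,))
(6, 0, R8, (0, 2))
(6, 0, R8, (0, 3))
(7, 0, R1, (2, 3))
(7, 0, R2, (0, 1))
(7, 3, R6, (0, 2))
(7, 3, R6, (0, 3))

bar 0: v0=C3 v1=C4 v2=E4 v3=E4 downbeat M3
bar 1: v0=A2 v1=E3 v2=C4 v3=E3 downbeat P5
bar 2: v0=B2 v1=G3 v2=A3 v3=F3 downbeat TT
bar 3: v0=A2 v1=F3 v2=G3 v3=A3 downbeat P8
bar 4: v0=B2 v1=F3 v2=F3 v3=A3 downbeat m7
bar 5: v0=D3 v1=A3 v2=A3 v3=F4 downbeat m3
bar 6: v0=B2 v1=G3 v2=B3 v3=B3 downbeat P8
bar 7: v0=C3 v1=C4 v2=E4 v3=E4 downbeat M3
  -> R5 @ bar 0 tick 0 v(0, 2): opens on M3
  -> R5 @ bar 0 tick 0 v(0, 3): opens on M3
  -> R2 @ bar 1 tick 0 v(0, 1): C3/C4 P8 -> A2/E3 P5 similar
  -> R2 @ bar 1 tick 0 v(0, 3): C3/E4 M3 -> A2/E3 P5 similar
  -> R2 @ bar 1 tick 0 v(1, 3): C4/E4 M3 -> E3/E3 P1 similar
  -> R3 @ bar 1 tick 0 v(2, 3): C4 above E3
  -> R3 @ bar 1 tick 1 v(2, 3): C4 above E3
  -> R3 @ bar 1 tick 2 v(2, 3): C4 above E3
  -> R3 @ bar 1 tick 3 v(2, 3): C4 above E3
  -> R3 @ bar 2 tick 0 v(2, 3): A3 above F3
  -> R4 @ bar 2 tick 0 v(0, 2): B2/A3 m7 untreated
  -> R4 @ bar 2 tick 0 v(0, 3): B2/F3 TT untreated
  -> R3 @ bar 2 tick 1 v(2, 3): A3 above F3
  -> R3 @ bar 2 tick 2 v(2, 3): A3 above F3
  -> R3 @ bar 2 tick 3 v(2, 3): A3 above F3
  -> R4 @ bar 3 tick 0 v(0, 2): A2/G3 m7 untreated
  -> R4 @ bar 4 tick 0 v(0, 1): B2/F3 TT untreated
  -> R4 @ bar 4 tick 0 v(0, 2): B2/F3 TT untreated
  -> R4 @ bar 4 tick 0 v(0, 3): B2/A3 m7 untreated
  -> R1 @ bar 5 tick 0 v(1, 2): F3/F3 P1 -> A3/A3 P1 similar
  -> R2 @ bar 5 tick 0 v(0, 1): B2/F3 TT -> D3/A3 P5 similar
  -> R2 @ bar 5 tick 0 v(0, 2): B2/F3 TT -> D3/A3 P5 similar
  -> R2 @ bar 6 tick 0 v(0, 3): D3/F4 m3 -> B2/B3 P8 similar
  -> R7 @ bar 6 tick 0 v(3,): F4->B3 leap 6st
  -> R8 @ bar 6 tick 0 v(0, 2): penult P8 not 3rd/6th
  -> R8 @ bar 6 tick 0 v(0, 3): penult P8 not 3rd/6th
  -> R1 @ bar 7 tick 0 v(2, 3): B3/B3 P1 -> E4/E4 P1 similar
  -> R2 @ bar 7 tick 0 v(0, 1): B2/G3 m6 -> C3/C4 P8 similar
  -> R6 @ bar 7 tick 3 v(0, 2): closes on M3
  -> R6 @ bar 7 tick 3 v(0, 3): closes on M3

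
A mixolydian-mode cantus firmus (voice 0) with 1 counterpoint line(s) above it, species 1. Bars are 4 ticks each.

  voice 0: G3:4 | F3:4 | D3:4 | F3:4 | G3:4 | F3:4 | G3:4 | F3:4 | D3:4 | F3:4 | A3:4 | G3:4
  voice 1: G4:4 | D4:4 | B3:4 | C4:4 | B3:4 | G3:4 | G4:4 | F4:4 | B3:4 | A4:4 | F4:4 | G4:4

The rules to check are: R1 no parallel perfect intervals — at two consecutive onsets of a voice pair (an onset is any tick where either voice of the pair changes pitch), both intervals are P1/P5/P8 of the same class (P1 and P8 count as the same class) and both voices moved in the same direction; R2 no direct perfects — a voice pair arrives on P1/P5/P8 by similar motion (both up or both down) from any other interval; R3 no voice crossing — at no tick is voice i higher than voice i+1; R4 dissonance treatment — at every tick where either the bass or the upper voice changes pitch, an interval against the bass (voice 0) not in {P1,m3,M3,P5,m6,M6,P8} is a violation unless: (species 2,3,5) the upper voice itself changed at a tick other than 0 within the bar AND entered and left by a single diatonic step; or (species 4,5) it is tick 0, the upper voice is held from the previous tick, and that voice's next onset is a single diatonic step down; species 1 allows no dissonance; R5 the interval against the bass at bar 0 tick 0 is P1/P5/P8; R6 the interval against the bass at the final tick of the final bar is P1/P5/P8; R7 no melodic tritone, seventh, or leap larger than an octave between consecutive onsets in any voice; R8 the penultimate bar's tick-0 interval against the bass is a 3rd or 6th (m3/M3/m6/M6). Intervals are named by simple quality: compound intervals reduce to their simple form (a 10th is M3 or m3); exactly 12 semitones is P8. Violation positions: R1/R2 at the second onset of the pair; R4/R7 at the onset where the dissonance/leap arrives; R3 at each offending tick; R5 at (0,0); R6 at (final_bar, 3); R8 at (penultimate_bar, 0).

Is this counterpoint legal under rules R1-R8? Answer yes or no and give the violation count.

bar 0: v0=G3 v1=G4 (P8)
bar 1: v0=F3 v1=D4 (M6)
bar 2: v0=D3 v1=B3 (M6)
bar 3: v0=F3 v1=C4 (P5)
bar 4: v0=G3 v1=B3 (M3)
bar 5: v0=F3 v1=G3 (M2)
bar 6: v0=G3 v1=G4 (P8)
bar 7: v0=F3 v1=F4 (P8)
bar 8: v0=D3 v1=B3 (M6)
bar 9: v0=F3 v1=A4 (M3)
bar 10: v0=A3 v1=F4 (m6)
bar 11: v0=G3 v1=G4 (P8)
  R2 @ bar3.0: D3/B3 M6 -> F3/C4 P5 similar
  R4 @ bar5.0: F3/G3 M2 untreated
  R2 @ bar6.0: F3/G3 M2 -> G3/G4 P8 similar
  R1 @ bar7.0: G3/G4 P8 -> F3/F4 P8 similar
  R7 @ bar8.0: F4->B3 leap 6st
  R7 @ bar9.0: B3->A4 leap 10st

No (6 violations)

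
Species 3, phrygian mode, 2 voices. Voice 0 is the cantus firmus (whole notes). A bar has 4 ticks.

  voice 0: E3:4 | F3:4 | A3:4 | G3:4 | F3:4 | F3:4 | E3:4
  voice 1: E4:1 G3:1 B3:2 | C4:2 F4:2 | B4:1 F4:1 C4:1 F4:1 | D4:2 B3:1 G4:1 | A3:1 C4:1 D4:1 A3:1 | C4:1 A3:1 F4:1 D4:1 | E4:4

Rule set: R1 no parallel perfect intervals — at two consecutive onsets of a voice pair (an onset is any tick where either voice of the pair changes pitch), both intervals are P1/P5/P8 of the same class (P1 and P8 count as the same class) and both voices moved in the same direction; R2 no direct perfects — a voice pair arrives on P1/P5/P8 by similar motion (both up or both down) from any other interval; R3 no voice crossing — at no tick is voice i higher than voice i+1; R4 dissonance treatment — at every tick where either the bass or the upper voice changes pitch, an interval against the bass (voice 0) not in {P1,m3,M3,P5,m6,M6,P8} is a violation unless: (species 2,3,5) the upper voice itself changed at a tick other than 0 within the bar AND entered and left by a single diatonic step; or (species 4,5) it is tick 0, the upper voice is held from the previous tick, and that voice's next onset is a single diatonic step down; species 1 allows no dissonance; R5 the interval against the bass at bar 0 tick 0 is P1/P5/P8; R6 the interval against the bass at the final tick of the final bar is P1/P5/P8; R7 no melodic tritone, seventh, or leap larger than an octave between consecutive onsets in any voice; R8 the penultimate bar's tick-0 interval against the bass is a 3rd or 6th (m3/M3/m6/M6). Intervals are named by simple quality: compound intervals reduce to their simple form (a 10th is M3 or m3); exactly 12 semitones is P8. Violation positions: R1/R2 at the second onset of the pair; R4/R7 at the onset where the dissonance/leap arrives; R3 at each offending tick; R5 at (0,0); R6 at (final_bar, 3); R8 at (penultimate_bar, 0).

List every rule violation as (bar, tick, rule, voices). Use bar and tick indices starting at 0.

bar 0: v0=E3 v1=E4 downbeat P8
bar 1: v0=F3 v1=C4 downbeat P5
bar 2: v0=A3 v1=B4 downbeat M2
bar 3: v0=G3 v1=D4 downbeat P5
bar 4: v0=F3 v1=A3 downbeat M3
bar 5: v0=F3 v1=C4 downbeat P5
bar 6: v0=E3 v1=E4 downbeat P8
  -> R1 @ bar 1 tick 0 v(0, 1): E3/B3 P5 -> F3/C4 P5 similar
  -> R4 @ bar 2 tick 0 v(0, 1): A3/B4 M2 untreated
  -> R7 @ bar 2 tick 0 v(1,): F4->B4 leap 6st
  -> R7 @ bar 2 tick 1 v(1,): B4->F4 leap 6st
  -> R2 @ bar 3 tick 0 v(0, 1): A3/F4 m6 -> G3/D4 P5 similar
  -> R7 @ bar 4 tick 0 v(1,): G4->A3 leap 10st
  -> R8 @ bar 5 tick 0 v(0, 1): penult P5 not 3rd/6th

(1, 0, R1, (0, 1))
(2, 0, R4, (0, 1))
(2, 0, R7, (1,))
(2, 1, R7, (1,))
(3, 0, R2, (0, 1))
(4, 0, R7, (1,))
(5, 0, R8, (0, 1))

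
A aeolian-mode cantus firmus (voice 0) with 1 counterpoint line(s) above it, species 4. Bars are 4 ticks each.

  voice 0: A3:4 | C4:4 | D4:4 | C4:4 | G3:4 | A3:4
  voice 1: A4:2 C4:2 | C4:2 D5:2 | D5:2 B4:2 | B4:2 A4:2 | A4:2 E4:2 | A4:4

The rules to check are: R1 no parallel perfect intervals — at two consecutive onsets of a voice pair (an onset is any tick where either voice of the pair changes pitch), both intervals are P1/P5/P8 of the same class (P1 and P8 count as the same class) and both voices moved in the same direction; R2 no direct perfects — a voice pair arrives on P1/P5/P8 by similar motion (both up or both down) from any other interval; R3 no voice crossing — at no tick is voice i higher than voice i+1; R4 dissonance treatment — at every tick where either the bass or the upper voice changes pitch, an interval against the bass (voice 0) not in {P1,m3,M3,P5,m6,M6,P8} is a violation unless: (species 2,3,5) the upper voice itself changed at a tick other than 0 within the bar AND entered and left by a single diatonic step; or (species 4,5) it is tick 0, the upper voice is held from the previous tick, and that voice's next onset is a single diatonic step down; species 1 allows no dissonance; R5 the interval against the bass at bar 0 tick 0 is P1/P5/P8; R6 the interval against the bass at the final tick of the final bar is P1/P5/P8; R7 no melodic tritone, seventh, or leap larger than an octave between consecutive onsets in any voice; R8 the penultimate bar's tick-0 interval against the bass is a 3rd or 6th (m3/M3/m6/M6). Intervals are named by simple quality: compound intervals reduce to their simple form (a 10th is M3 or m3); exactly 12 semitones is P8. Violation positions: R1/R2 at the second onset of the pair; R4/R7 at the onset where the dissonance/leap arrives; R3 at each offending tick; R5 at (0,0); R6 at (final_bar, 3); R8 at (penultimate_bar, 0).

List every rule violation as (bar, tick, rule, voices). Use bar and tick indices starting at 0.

bar 0: v0=A3 v1=A4 downbeat P8
bar 1: v0=C4 v1=C4 downbeat P1
bar 2: v0=D4 v1=D5 downbeat P8
bar 3: v0=C4 v1=B4 downbeat M7
bar 4: v0=G3 v1=A4 downbeat M2
bar 5: v0=A3 v1=A4 downbeat P8
  -> R4 @ bar 1 tick 2 v(0, 1): C4/D5 M2 untreated
  -> R7 @ bar 1 tick 2 v(1,): C4->D5 leap 14st
  -> R4 @ bar 4 tick 0 v(0, 1): G3/A4 M2 untreated
  -> R8 @ bar 4 tick 0 v(0, 1): penult M2 not 3rd/6th
  -> R2 @ bar 5 tick 0 v(0, 1): G3/E4 M6 -> A3/A4 P8 similar

(1, 2, R4, (0, 1))
(1, 2, R7, (1,))
(4, 0, R4, (0, 1))
(4, 0, R8, (0, 1))
(5, 0, R2, (0, 1))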